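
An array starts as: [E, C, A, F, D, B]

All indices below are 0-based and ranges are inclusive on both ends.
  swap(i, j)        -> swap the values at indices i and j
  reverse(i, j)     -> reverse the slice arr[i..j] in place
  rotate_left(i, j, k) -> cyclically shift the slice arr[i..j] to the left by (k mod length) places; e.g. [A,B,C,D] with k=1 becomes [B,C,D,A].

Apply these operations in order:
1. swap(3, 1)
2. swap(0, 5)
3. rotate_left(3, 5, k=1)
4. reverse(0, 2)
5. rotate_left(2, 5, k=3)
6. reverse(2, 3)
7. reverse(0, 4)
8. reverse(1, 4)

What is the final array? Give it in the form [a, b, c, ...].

After 1 (swap(3, 1)): [E, F, A, C, D, B]
After 2 (swap(0, 5)): [B, F, A, C, D, E]
After 3 (rotate_left(3, 5, k=1)): [B, F, A, D, E, C]
After 4 (reverse(0, 2)): [A, F, B, D, E, C]
After 5 (rotate_left(2, 5, k=3)): [A, F, C, B, D, E]
After 6 (reverse(2, 3)): [A, F, B, C, D, E]
After 7 (reverse(0, 4)): [D, C, B, F, A, E]
After 8 (reverse(1, 4)): [D, A, F, B, C, E]

Answer: [D, A, F, B, C, E]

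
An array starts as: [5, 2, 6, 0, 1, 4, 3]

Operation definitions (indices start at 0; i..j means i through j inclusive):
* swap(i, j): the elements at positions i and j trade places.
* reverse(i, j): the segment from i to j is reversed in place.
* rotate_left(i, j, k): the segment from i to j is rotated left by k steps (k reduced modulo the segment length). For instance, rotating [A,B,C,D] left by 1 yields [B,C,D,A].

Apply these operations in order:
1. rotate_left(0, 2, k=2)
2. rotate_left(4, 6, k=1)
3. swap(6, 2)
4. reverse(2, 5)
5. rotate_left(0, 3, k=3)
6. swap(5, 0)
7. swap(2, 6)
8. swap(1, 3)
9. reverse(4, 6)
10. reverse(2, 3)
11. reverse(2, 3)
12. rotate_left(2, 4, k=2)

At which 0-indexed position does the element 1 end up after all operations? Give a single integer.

Answer: 0

Derivation:
After 1 (rotate_left(0, 2, k=2)): [6, 5, 2, 0, 1, 4, 3]
After 2 (rotate_left(4, 6, k=1)): [6, 5, 2, 0, 4, 3, 1]
After 3 (swap(6, 2)): [6, 5, 1, 0, 4, 3, 2]
After 4 (reverse(2, 5)): [6, 5, 3, 4, 0, 1, 2]
After 5 (rotate_left(0, 3, k=3)): [4, 6, 5, 3, 0, 1, 2]
After 6 (swap(5, 0)): [1, 6, 5, 3, 0, 4, 2]
After 7 (swap(2, 6)): [1, 6, 2, 3, 0, 4, 5]
After 8 (swap(1, 3)): [1, 3, 2, 6, 0, 4, 5]
After 9 (reverse(4, 6)): [1, 3, 2, 6, 5, 4, 0]
After 10 (reverse(2, 3)): [1, 3, 6, 2, 5, 4, 0]
After 11 (reverse(2, 3)): [1, 3, 2, 6, 5, 4, 0]
After 12 (rotate_left(2, 4, k=2)): [1, 3, 5, 2, 6, 4, 0]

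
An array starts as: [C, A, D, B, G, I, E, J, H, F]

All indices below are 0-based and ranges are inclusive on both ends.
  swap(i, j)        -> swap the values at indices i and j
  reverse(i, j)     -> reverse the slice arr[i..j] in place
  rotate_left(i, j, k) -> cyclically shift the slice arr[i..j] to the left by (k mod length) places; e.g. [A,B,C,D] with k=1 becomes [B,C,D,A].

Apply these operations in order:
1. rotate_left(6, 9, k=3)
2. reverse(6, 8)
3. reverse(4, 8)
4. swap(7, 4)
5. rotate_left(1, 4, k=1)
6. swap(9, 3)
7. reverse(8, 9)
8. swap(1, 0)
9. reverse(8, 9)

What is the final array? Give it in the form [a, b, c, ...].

Answer: [D, C, B, H, A, E, J, F, G, I]

Derivation:
After 1 (rotate_left(6, 9, k=3)): [C, A, D, B, G, I, F, E, J, H]
After 2 (reverse(6, 8)): [C, A, D, B, G, I, J, E, F, H]
After 3 (reverse(4, 8)): [C, A, D, B, F, E, J, I, G, H]
After 4 (swap(7, 4)): [C, A, D, B, I, E, J, F, G, H]
After 5 (rotate_left(1, 4, k=1)): [C, D, B, I, A, E, J, F, G, H]
After 6 (swap(9, 3)): [C, D, B, H, A, E, J, F, G, I]
After 7 (reverse(8, 9)): [C, D, B, H, A, E, J, F, I, G]
After 8 (swap(1, 0)): [D, C, B, H, A, E, J, F, I, G]
After 9 (reverse(8, 9)): [D, C, B, H, A, E, J, F, G, I]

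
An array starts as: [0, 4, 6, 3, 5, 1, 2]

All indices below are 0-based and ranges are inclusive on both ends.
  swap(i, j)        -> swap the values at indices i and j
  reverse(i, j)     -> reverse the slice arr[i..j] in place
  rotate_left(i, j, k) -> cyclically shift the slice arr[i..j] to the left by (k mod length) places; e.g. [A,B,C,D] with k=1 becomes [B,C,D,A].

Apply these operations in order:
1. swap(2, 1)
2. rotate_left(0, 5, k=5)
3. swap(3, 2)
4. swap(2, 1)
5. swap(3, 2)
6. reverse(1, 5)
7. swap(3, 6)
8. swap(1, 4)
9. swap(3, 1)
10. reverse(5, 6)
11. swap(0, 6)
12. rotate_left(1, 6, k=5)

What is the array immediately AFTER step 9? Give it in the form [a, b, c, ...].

Answer: [1, 2, 3, 6, 5, 4, 0]

Derivation:
After 1 (swap(2, 1)): [0, 6, 4, 3, 5, 1, 2]
After 2 (rotate_left(0, 5, k=5)): [1, 0, 6, 4, 3, 5, 2]
After 3 (swap(3, 2)): [1, 0, 4, 6, 3, 5, 2]
After 4 (swap(2, 1)): [1, 4, 0, 6, 3, 5, 2]
After 5 (swap(3, 2)): [1, 4, 6, 0, 3, 5, 2]
After 6 (reverse(1, 5)): [1, 5, 3, 0, 6, 4, 2]
After 7 (swap(3, 6)): [1, 5, 3, 2, 6, 4, 0]
After 8 (swap(1, 4)): [1, 6, 3, 2, 5, 4, 0]
After 9 (swap(3, 1)): [1, 2, 3, 6, 5, 4, 0]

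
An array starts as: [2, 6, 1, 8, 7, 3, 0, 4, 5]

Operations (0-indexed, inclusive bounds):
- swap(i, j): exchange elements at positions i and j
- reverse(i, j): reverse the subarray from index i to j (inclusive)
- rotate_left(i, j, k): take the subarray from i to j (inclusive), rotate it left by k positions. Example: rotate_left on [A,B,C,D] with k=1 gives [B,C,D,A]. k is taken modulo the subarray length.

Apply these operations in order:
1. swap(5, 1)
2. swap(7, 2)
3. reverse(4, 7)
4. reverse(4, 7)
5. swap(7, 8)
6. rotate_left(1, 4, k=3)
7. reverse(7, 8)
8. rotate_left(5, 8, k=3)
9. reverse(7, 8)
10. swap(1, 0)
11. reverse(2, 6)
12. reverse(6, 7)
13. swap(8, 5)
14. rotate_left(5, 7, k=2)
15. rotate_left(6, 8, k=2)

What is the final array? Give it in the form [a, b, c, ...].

Answer: [7, 2, 6, 5, 8, 3, 4, 0, 1]

Derivation:
After 1 (swap(5, 1)): [2, 3, 1, 8, 7, 6, 0, 4, 5]
After 2 (swap(7, 2)): [2, 3, 4, 8, 7, 6, 0, 1, 5]
After 3 (reverse(4, 7)): [2, 3, 4, 8, 1, 0, 6, 7, 5]
After 4 (reverse(4, 7)): [2, 3, 4, 8, 7, 6, 0, 1, 5]
After 5 (swap(7, 8)): [2, 3, 4, 8, 7, 6, 0, 5, 1]
After 6 (rotate_left(1, 4, k=3)): [2, 7, 3, 4, 8, 6, 0, 5, 1]
After 7 (reverse(7, 8)): [2, 7, 3, 4, 8, 6, 0, 1, 5]
After 8 (rotate_left(5, 8, k=3)): [2, 7, 3, 4, 8, 5, 6, 0, 1]
After 9 (reverse(7, 8)): [2, 7, 3, 4, 8, 5, 6, 1, 0]
After 10 (swap(1, 0)): [7, 2, 3, 4, 8, 5, 6, 1, 0]
After 11 (reverse(2, 6)): [7, 2, 6, 5, 8, 4, 3, 1, 0]
After 12 (reverse(6, 7)): [7, 2, 6, 5, 8, 4, 1, 3, 0]
After 13 (swap(8, 5)): [7, 2, 6, 5, 8, 0, 1, 3, 4]
After 14 (rotate_left(5, 7, k=2)): [7, 2, 6, 5, 8, 3, 0, 1, 4]
After 15 (rotate_left(6, 8, k=2)): [7, 2, 6, 5, 8, 3, 4, 0, 1]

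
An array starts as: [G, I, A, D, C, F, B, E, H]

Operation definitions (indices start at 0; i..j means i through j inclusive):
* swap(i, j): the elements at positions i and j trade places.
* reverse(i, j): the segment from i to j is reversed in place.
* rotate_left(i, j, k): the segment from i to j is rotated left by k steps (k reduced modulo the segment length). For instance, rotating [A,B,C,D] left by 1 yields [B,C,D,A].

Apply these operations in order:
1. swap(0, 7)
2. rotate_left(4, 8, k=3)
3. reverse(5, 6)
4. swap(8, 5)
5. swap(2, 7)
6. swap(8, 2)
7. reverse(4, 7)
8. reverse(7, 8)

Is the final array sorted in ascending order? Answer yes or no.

After 1 (swap(0, 7)): [E, I, A, D, C, F, B, G, H]
After 2 (rotate_left(4, 8, k=3)): [E, I, A, D, G, H, C, F, B]
After 3 (reverse(5, 6)): [E, I, A, D, G, C, H, F, B]
After 4 (swap(8, 5)): [E, I, A, D, G, B, H, F, C]
After 5 (swap(2, 7)): [E, I, F, D, G, B, H, A, C]
After 6 (swap(8, 2)): [E, I, C, D, G, B, H, A, F]
After 7 (reverse(4, 7)): [E, I, C, D, A, H, B, G, F]
After 8 (reverse(7, 8)): [E, I, C, D, A, H, B, F, G]

Answer: no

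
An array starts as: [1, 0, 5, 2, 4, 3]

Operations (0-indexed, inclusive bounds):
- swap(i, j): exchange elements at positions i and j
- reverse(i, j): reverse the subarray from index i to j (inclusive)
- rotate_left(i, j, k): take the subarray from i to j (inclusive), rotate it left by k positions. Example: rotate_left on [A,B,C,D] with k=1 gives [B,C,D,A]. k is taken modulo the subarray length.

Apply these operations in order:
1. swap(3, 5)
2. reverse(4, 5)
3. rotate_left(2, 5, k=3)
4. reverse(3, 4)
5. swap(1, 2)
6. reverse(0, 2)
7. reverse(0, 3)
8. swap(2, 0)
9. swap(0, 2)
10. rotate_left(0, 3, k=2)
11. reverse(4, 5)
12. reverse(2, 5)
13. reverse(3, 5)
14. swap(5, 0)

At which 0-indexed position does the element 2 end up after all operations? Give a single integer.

Answer: 0

Derivation:
After 1 (swap(3, 5)): [1, 0, 5, 3, 4, 2]
After 2 (reverse(4, 5)): [1, 0, 5, 3, 2, 4]
After 3 (rotate_left(2, 5, k=3)): [1, 0, 4, 5, 3, 2]
After 4 (reverse(3, 4)): [1, 0, 4, 3, 5, 2]
After 5 (swap(1, 2)): [1, 4, 0, 3, 5, 2]
After 6 (reverse(0, 2)): [0, 4, 1, 3, 5, 2]
After 7 (reverse(0, 3)): [3, 1, 4, 0, 5, 2]
After 8 (swap(2, 0)): [4, 1, 3, 0, 5, 2]
After 9 (swap(0, 2)): [3, 1, 4, 0, 5, 2]
After 10 (rotate_left(0, 3, k=2)): [4, 0, 3, 1, 5, 2]
After 11 (reverse(4, 5)): [4, 0, 3, 1, 2, 5]
After 12 (reverse(2, 5)): [4, 0, 5, 2, 1, 3]
After 13 (reverse(3, 5)): [4, 0, 5, 3, 1, 2]
After 14 (swap(5, 0)): [2, 0, 5, 3, 1, 4]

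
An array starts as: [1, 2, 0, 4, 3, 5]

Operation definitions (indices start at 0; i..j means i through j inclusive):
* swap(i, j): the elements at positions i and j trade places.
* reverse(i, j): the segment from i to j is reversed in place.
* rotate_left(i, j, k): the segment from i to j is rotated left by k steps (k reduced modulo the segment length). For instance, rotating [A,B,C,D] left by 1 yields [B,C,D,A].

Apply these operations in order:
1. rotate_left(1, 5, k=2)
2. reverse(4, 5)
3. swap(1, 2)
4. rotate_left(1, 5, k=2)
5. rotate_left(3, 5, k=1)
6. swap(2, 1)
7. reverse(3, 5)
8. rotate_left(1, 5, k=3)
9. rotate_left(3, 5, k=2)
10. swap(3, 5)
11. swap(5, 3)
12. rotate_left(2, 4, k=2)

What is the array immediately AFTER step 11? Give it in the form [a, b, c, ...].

Answer: [1, 4, 3, 2, 0, 5]

Derivation:
After 1 (rotate_left(1, 5, k=2)): [1, 4, 3, 5, 2, 0]
After 2 (reverse(4, 5)): [1, 4, 3, 5, 0, 2]
After 3 (swap(1, 2)): [1, 3, 4, 5, 0, 2]
After 4 (rotate_left(1, 5, k=2)): [1, 5, 0, 2, 3, 4]
After 5 (rotate_left(3, 5, k=1)): [1, 5, 0, 3, 4, 2]
After 6 (swap(2, 1)): [1, 0, 5, 3, 4, 2]
After 7 (reverse(3, 5)): [1, 0, 5, 2, 4, 3]
After 8 (rotate_left(1, 5, k=3)): [1, 4, 3, 0, 5, 2]
After 9 (rotate_left(3, 5, k=2)): [1, 4, 3, 2, 0, 5]
After 10 (swap(3, 5)): [1, 4, 3, 5, 0, 2]
After 11 (swap(5, 3)): [1, 4, 3, 2, 0, 5]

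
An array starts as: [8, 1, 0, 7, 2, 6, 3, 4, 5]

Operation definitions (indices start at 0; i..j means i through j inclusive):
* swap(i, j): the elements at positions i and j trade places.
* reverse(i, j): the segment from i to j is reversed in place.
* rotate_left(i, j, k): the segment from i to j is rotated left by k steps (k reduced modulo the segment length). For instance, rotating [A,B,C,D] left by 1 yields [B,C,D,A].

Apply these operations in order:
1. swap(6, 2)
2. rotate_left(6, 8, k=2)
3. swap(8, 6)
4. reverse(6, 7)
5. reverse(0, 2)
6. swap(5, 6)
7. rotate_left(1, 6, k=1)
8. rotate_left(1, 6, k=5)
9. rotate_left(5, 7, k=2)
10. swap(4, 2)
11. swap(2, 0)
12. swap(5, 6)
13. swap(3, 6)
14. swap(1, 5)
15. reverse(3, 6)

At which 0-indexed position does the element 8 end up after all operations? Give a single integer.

Answer: 5

Derivation:
After 1 (swap(6, 2)): [8, 1, 3, 7, 2, 6, 0, 4, 5]
After 2 (rotate_left(6, 8, k=2)): [8, 1, 3, 7, 2, 6, 5, 0, 4]
After 3 (swap(8, 6)): [8, 1, 3, 7, 2, 6, 4, 0, 5]
After 4 (reverse(6, 7)): [8, 1, 3, 7, 2, 6, 0, 4, 5]
After 5 (reverse(0, 2)): [3, 1, 8, 7, 2, 6, 0, 4, 5]
After 6 (swap(5, 6)): [3, 1, 8, 7, 2, 0, 6, 4, 5]
After 7 (rotate_left(1, 6, k=1)): [3, 8, 7, 2, 0, 6, 1, 4, 5]
After 8 (rotate_left(1, 6, k=5)): [3, 1, 8, 7, 2, 0, 6, 4, 5]
After 9 (rotate_left(5, 7, k=2)): [3, 1, 8, 7, 2, 4, 0, 6, 5]
After 10 (swap(4, 2)): [3, 1, 2, 7, 8, 4, 0, 6, 5]
After 11 (swap(2, 0)): [2, 1, 3, 7, 8, 4, 0, 6, 5]
After 12 (swap(5, 6)): [2, 1, 3, 7, 8, 0, 4, 6, 5]
After 13 (swap(3, 6)): [2, 1, 3, 4, 8, 0, 7, 6, 5]
After 14 (swap(1, 5)): [2, 0, 3, 4, 8, 1, 7, 6, 5]
After 15 (reverse(3, 6)): [2, 0, 3, 7, 1, 8, 4, 6, 5]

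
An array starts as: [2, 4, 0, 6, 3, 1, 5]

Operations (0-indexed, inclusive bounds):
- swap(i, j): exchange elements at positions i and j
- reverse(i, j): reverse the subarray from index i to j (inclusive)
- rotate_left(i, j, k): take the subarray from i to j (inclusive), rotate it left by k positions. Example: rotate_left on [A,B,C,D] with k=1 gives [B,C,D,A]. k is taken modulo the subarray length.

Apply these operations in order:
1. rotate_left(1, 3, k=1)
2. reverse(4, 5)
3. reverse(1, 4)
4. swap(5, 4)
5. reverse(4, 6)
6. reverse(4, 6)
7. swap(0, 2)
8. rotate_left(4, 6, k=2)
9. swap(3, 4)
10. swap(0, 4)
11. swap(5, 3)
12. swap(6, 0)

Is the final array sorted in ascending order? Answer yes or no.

After 1 (rotate_left(1, 3, k=1)): [2, 0, 6, 4, 3, 1, 5]
After 2 (reverse(4, 5)): [2, 0, 6, 4, 1, 3, 5]
After 3 (reverse(1, 4)): [2, 1, 4, 6, 0, 3, 5]
After 4 (swap(5, 4)): [2, 1, 4, 6, 3, 0, 5]
After 5 (reverse(4, 6)): [2, 1, 4, 6, 5, 0, 3]
After 6 (reverse(4, 6)): [2, 1, 4, 6, 3, 0, 5]
After 7 (swap(0, 2)): [4, 1, 2, 6, 3, 0, 5]
After 8 (rotate_left(4, 6, k=2)): [4, 1, 2, 6, 5, 3, 0]
After 9 (swap(3, 4)): [4, 1, 2, 5, 6, 3, 0]
After 10 (swap(0, 4)): [6, 1, 2, 5, 4, 3, 0]
After 11 (swap(5, 3)): [6, 1, 2, 3, 4, 5, 0]
After 12 (swap(6, 0)): [0, 1, 2, 3, 4, 5, 6]

Answer: yes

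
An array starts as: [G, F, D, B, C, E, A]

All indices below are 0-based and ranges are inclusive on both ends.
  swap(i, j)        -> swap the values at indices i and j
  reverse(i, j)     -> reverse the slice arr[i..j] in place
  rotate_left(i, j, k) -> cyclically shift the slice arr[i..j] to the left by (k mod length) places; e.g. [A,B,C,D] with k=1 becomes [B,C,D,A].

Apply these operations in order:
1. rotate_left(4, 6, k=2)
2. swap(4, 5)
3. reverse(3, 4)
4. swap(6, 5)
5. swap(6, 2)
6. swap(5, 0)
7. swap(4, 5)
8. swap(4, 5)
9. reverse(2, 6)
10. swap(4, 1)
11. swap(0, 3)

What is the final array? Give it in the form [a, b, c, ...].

Answer: [G, B, D, E, F, C, A]

Derivation:
After 1 (rotate_left(4, 6, k=2)): [G, F, D, B, A, C, E]
After 2 (swap(4, 5)): [G, F, D, B, C, A, E]
After 3 (reverse(3, 4)): [G, F, D, C, B, A, E]
After 4 (swap(6, 5)): [G, F, D, C, B, E, A]
After 5 (swap(6, 2)): [G, F, A, C, B, E, D]
After 6 (swap(5, 0)): [E, F, A, C, B, G, D]
After 7 (swap(4, 5)): [E, F, A, C, G, B, D]
After 8 (swap(4, 5)): [E, F, A, C, B, G, D]
After 9 (reverse(2, 6)): [E, F, D, G, B, C, A]
After 10 (swap(4, 1)): [E, B, D, G, F, C, A]
After 11 (swap(0, 3)): [G, B, D, E, F, C, A]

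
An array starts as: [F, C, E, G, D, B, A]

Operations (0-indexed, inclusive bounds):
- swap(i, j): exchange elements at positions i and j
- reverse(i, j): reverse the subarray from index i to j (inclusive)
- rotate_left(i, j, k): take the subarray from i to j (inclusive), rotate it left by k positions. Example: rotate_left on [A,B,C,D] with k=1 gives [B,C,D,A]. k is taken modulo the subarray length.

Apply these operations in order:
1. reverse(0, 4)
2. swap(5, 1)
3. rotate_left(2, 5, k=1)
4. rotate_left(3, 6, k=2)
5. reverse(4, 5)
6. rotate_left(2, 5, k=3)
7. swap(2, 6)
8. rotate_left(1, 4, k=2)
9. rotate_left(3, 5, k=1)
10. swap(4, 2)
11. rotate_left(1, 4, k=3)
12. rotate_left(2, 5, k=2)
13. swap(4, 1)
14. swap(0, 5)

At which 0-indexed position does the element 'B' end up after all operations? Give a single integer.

After 1 (reverse(0, 4)): [D, G, E, C, F, B, A]
After 2 (swap(5, 1)): [D, B, E, C, F, G, A]
After 3 (rotate_left(2, 5, k=1)): [D, B, C, F, G, E, A]
After 4 (rotate_left(3, 6, k=2)): [D, B, C, E, A, F, G]
After 5 (reverse(4, 5)): [D, B, C, E, F, A, G]
After 6 (rotate_left(2, 5, k=3)): [D, B, A, C, E, F, G]
After 7 (swap(2, 6)): [D, B, G, C, E, F, A]
After 8 (rotate_left(1, 4, k=2)): [D, C, E, B, G, F, A]
After 9 (rotate_left(3, 5, k=1)): [D, C, E, G, F, B, A]
After 10 (swap(4, 2)): [D, C, F, G, E, B, A]
After 11 (rotate_left(1, 4, k=3)): [D, E, C, F, G, B, A]
After 12 (rotate_left(2, 5, k=2)): [D, E, G, B, C, F, A]
After 13 (swap(4, 1)): [D, C, G, B, E, F, A]
After 14 (swap(0, 5)): [F, C, G, B, E, D, A]

Answer: 3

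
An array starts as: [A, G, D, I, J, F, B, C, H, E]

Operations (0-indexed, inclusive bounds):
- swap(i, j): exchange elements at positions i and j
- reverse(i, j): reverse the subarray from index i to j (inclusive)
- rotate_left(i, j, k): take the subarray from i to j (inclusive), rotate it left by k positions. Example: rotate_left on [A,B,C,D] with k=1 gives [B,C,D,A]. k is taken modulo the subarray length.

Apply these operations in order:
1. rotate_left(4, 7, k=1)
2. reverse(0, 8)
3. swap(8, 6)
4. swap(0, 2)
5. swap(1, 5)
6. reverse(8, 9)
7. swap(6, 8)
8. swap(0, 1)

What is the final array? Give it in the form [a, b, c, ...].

After 1 (rotate_left(4, 7, k=1)): [A, G, D, I, F, B, C, J, H, E]
After 2 (reverse(0, 8)): [H, J, C, B, F, I, D, G, A, E]
After 3 (swap(8, 6)): [H, J, C, B, F, I, A, G, D, E]
After 4 (swap(0, 2)): [C, J, H, B, F, I, A, G, D, E]
After 5 (swap(1, 5)): [C, I, H, B, F, J, A, G, D, E]
After 6 (reverse(8, 9)): [C, I, H, B, F, J, A, G, E, D]
After 7 (swap(6, 8)): [C, I, H, B, F, J, E, G, A, D]
After 8 (swap(0, 1)): [I, C, H, B, F, J, E, G, A, D]

Answer: [I, C, H, B, F, J, E, G, A, D]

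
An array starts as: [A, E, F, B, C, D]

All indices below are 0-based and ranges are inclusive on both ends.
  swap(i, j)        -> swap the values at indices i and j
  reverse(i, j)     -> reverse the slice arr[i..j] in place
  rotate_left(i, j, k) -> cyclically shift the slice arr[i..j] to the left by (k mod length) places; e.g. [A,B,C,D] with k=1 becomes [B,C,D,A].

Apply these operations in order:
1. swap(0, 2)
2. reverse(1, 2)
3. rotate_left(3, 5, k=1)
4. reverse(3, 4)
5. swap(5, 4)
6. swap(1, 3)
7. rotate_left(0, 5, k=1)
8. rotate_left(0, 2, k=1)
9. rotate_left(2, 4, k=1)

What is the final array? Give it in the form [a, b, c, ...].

Answer: [E, A, B, C, D, F]

Derivation:
After 1 (swap(0, 2)): [F, E, A, B, C, D]
After 2 (reverse(1, 2)): [F, A, E, B, C, D]
After 3 (rotate_left(3, 5, k=1)): [F, A, E, C, D, B]
After 4 (reverse(3, 4)): [F, A, E, D, C, B]
After 5 (swap(5, 4)): [F, A, E, D, B, C]
After 6 (swap(1, 3)): [F, D, E, A, B, C]
After 7 (rotate_left(0, 5, k=1)): [D, E, A, B, C, F]
After 8 (rotate_left(0, 2, k=1)): [E, A, D, B, C, F]
After 9 (rotate_left(2, 4, k=1)): [E, A, B, C, D, F]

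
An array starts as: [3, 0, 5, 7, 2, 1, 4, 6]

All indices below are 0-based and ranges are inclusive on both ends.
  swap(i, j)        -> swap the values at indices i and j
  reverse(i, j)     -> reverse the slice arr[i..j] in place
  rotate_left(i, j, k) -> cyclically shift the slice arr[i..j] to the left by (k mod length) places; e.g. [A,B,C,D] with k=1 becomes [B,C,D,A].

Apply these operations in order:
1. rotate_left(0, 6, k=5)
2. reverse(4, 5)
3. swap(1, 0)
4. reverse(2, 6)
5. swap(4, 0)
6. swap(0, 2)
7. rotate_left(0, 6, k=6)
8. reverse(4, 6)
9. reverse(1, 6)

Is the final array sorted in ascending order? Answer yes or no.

After 1 (rotate_left(0, 6, k=5)): [1, 4, 3, 0, 5, 7, 2, 6]
After 2 (reverse(4, 5)): [1, 4, 3, 0, 7, 5, 2, 6]
After 3 (swap(1, 0)): [4, 1, 3, 0, 7, 5, 2, 6]
After 4 (reverse(2, 6)): [4, 1, 2, 5, 7, 0, 3, 6]
After 5 (swap(4, 0)): [7, 1, 2, 5, 4, 0, 3, 6]
After 6 (swap(0, 2)): [2, 1, 7, 5, 4, 0, 3, 6]
After 7 (rotate_left(0, 6, k=6)): [3, 2, 1, 7, 5, 4, 0, 6]
After 8 (reverse(4, 6)): [3, 2, 1, 7, 0, 4, 5, 6]
After 9 (reverse(1, 6)): [3, 5, 4, 0, 7, 1, 2, 6]

Answer: no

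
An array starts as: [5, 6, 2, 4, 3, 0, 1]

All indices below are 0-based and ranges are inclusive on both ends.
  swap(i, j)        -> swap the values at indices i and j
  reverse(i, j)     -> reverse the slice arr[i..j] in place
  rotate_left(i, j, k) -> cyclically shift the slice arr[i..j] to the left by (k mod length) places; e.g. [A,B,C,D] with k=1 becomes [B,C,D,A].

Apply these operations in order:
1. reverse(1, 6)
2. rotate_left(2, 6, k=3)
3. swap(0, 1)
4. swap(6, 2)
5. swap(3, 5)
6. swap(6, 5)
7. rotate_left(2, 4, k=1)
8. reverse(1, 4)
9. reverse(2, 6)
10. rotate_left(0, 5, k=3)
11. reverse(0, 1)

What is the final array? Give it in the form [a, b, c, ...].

After 1 (reverse(1, 6)): [5, 1, 0, 3, 4, 2, 6]
After 2 (rotate_left(2, 6, k=3)): [5, 1, 2, 6, 0, 3, 4]
After 3 (swap(0, 1)): [1, 5, 2, 6, 0, 3, 4]
After 4 (swap(6, 2)): [1, 5, 4, 6, 0, 3, 2]
After 5 (swap(3, 5)): [1, 5, 4, 3, 0, 6, 2]
After 6 (swap(6, 5)): [1, 5, 4, 3, 0, 2, 6]
After 7 (rotate_left(2, 4, k=1)): [1, 5, 3, 0, 4, 2, 6]
After 8 (reverse(1, 4)): [1, 4, 0, 3, 5, 2, 6]
After 9 (reverse(2, 6)): [1, 4, 6, 2, 5, 3, 0]
After 10 (rotate_left(0, 5, k=3)): [2, 5, 3, 1, 4, 6, 0]
After 11 (reverse(0, 1)): [5, 2, 3, 1, 4, 6, 0]

Answer: [5, 2, 3, 1, 4, 6, 0]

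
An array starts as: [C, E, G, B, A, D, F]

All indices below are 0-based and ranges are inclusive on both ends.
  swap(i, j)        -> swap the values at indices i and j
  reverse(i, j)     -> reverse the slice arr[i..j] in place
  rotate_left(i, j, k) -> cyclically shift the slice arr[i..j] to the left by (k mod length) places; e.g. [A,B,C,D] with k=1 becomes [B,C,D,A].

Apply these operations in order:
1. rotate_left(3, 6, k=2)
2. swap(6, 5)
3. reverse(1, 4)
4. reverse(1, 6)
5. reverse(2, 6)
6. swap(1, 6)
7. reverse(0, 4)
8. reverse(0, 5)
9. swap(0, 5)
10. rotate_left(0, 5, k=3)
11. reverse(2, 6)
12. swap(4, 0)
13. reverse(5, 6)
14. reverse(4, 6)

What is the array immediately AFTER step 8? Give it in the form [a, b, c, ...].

After 1 (rotate_left(3, 6, k=2)): [C, E, G, D, F, B, A]
After 2 (swap(6, 5)): [C, E, G, D, F, A, B]
After 3 (reverse(1, 4)): [C, F, D, G, E, A, B]
After 4 (reverse(1, 6)): [C, B, A, E, G, D, F]
After 5 (reverse(2, 6)): [C, B, F, D, G, E, A]
After 6 (swap(1, 6)): [C, A, F, D, G, E, B]
After 7 (reverse(0, 4)): [G, D, F, A, C, E, B]
After 8 (reverse(0, 5)): [E, C, A, F, D, G, B]

Answer: [E, C, A, F, D, G, B]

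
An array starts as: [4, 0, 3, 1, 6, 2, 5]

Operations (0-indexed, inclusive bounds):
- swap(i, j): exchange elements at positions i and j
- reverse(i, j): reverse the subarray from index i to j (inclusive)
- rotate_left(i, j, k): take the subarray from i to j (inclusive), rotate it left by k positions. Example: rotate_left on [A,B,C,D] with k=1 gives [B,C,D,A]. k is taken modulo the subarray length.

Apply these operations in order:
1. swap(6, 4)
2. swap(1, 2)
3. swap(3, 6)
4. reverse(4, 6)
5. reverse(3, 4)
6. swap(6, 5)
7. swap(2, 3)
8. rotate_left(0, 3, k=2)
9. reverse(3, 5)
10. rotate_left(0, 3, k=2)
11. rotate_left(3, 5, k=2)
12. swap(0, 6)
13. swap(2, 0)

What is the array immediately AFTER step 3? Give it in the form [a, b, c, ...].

Answer: [4, 3, 0, 6, 5, 2, 1]

Derivation:
After 1 (swap(6, 4)): [4, 0, 3, 1, 5, 2, 6]
After 2 (swap(1, 2)): [4, 3, 0, 1, 5, 2, 6]
After 3 (swap(3, 6)): [4, 3, 0, 6, 5, 2, 1]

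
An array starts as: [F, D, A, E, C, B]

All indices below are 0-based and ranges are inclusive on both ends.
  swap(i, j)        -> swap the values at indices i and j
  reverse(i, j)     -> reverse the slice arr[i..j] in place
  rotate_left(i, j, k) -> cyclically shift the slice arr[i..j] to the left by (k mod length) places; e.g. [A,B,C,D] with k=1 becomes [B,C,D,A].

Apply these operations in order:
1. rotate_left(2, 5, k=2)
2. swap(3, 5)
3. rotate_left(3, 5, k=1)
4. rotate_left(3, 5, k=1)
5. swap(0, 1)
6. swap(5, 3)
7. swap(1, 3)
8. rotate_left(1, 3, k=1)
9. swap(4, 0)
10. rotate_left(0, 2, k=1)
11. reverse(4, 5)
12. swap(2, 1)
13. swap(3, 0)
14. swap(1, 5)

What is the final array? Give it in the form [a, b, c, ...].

After 1 (rotate_left(2, 5, k=2)): [F, D, C, B, A, E]
After 2 (swap(3, 5)): [F, D, C, E, A, B]
After 3 (rotate_left(3, 5, k=1)): [F, D, C, A, B, E]
After 4 (rotate_left(3, 5, k=1)): [F, D, C, B, E, A]
After 5 (swap(0, 1)): [D, F, C, B, E, A]
After 6 (swap(5, 3)): [D, F, C, A, E, B]
After 7 (swap(1, 3)): [D, A, C, F, E, B]
After 8 (rotate_left(1, 3, k=1)): [D, C, F, A, E, B]
After 9 (swap(4, 0)): [E, C, F, A, D, B]
After 10 (rotate_left(0, 2, k=1)): [C, F, E, A, D, B]
After 11 (reverse(4, 5)): [C, F, E, A, B, D]
After 12 (swap(2, 1)): [C, E, F, A, B, D]
After 13 (swap(3, 0)): [A, E, F, C, B, D]
After 14 (swap(1, 5)): [A, D, F, C, B, E]

Answer: [A, D, F, C, B, E]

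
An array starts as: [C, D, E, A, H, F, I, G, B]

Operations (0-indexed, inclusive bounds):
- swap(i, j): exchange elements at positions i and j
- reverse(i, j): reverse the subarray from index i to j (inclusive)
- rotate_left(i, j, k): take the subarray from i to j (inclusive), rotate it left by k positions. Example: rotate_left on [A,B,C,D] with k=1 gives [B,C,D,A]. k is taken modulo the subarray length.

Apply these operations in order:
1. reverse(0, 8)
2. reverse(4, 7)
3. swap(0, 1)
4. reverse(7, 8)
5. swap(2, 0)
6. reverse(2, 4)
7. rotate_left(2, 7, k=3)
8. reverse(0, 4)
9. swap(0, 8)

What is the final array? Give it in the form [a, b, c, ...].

Answer: [H, A, E, B, I, D, F, G, C]

Derivation:
After 1 (reverse(0, 8)): [B, G, I, F, H, A, E, D, C]
After 2 (reverse(4, 7)): [B, G, I, F, D, E, A, H, C]
After 3 (swap(0, 1)): [G, B, I, F, D, E, A, H, C]
After 4 (reverse(7, 8)): [G, B, I, F, D, E, A, C, H]
After 5 (swap(2, 0)): [I, B, G, F, D, E, A, C, H]
After 6 (reverse(2, 4)): [I, B, D, F, G, E, A, C, H]
After 7 (rotate_left(2, 7, k=3)): [I, B, E, A, C, D, F, G, H]
After 8 (reverse(0, 4)): [C, A, E, B, I, D, F, G, H]
After 9 (swap(0, 8)): [H, A, E, B, I, D, F, G, C]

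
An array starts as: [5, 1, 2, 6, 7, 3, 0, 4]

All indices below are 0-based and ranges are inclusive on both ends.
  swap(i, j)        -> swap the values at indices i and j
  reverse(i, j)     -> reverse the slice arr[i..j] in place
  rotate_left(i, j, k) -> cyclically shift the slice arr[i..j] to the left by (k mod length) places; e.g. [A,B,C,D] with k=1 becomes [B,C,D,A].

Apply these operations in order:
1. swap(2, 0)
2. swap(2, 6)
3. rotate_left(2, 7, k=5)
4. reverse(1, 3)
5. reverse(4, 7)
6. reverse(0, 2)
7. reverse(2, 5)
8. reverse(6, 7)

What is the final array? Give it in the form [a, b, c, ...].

Answer: [4, 0, 3, 5, 1, 2, 6, 7]

Derivation:
After 1 (swap(2, 0)): [2, 1, 5, 6, 7, 3, 0, 4]
After 2 (swap(2, 6)): [2, 1, 0, 6, 7, 3, 5, 4]
After 3 (rotate_left(2, 7, k=5)): [2, 1, 4, 0, 6, 7, 3, 5]
After 4 (reverse(1, 3)): [2, 0, 4, 1, 6, 7, 3, 5]
After 5 (reverse(4, 7)): [2, 0, 4, 1, 5, 3, 7, 6]
After 6 (reverse(0, 2)): [4, 0, 2, 1, 5, 3, 7, 6]
After 7 (reverse(2, 5)): [4, 0, 3, 5, 1, 2, 7, 6]
After 8 (reverse(6, 7)): [4, 0, 3, 5, 1, 2, 6, 7]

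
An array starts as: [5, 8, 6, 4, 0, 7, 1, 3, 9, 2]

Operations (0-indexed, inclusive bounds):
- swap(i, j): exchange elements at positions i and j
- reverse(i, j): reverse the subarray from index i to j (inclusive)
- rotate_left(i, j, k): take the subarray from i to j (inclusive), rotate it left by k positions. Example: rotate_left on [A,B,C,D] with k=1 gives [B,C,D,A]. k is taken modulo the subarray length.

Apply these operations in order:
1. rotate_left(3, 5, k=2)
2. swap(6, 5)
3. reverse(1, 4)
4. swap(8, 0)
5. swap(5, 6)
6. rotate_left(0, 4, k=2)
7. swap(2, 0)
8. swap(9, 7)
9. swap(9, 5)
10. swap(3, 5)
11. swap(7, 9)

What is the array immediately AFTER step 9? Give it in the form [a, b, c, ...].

After 1 (rotate_left(3, 5, k=2)): [5, 8, 6, 7, 4, 0, 1, 3, 9, 2]
After 2 (swap(6, 5)): [5, 8, 6, 7, 4, 1, 0, 3, 9, 2]
After 3 (reverse(1, 4)): [5, 4, 7, 6, 8, 1, 0, 3, 9, 2]
After 4 (swap(8, 0)): [9, 4, 7, 6, 8, 1, 0, 3, 5, 2]
After 5 (swap(5, 6)): [9, 4, 7, 6, 8, 0, 1, 3, 5, 2]
After 6 (rotate_left(0, 4, k=2)): [7, 6, 8, 9, 4, 0, 1, 3, 5, 2]
After 7 (swap(2, 0)): [8, 6, 7, 9, 4, 0, 1, 3, 5, 2]
After 8 (swap(9, 7)): [8, 6, 7, 9, 4, 0, 1, 2, 5, 3]
After 9 (swap(9, 5)): [8, 6, 7, 9, 4, 3, 1, 2, 5, 0]

Answer: [8, 6, 7, 9, 4, 3, 1, 2, 5, 0]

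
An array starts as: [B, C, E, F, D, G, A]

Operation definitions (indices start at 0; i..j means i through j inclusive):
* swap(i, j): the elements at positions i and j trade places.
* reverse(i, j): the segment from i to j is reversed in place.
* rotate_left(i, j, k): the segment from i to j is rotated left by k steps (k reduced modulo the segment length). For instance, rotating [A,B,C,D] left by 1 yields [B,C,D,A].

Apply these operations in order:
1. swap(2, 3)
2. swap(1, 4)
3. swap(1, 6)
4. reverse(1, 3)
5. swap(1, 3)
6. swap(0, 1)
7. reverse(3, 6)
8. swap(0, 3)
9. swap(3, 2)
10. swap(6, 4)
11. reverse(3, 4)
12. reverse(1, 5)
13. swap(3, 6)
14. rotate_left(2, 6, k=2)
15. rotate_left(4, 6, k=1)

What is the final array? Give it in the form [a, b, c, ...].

Answer: [D, C, A, B, F, G, E]

Derivation:
After 1 (swap(2, 3)): [B, C, F, E, D, G, A]
After 2 (swap(1, 4)): [B, D, F, E, C, G, A]
After 3 (swap(1, 6)): [B, A, F, E, C, G, D]
After 4 (reverse(1, 3)): [B, E, F, A, C, G, D]
After 5 (swap(1, 3)): [B, A, F, E, C, G, D]
After 6 (swap(0, 1)): [A, B, F, E, C, G, D]
After 7 (reverse(3, 6)): [A, B, F, D, G, C, E]
After 8 (swap(0, 3)): [D, B, F, A, G, C, E]
After 9 (swap(3, 2)): [D, B, A, F, G, C, E]
After 10 (swap(6, 4)): [D, B, A, F, E, C, G]
After 11 (reverse(3, 4)): [D, B, A, E, F, C, G]
After 12 (reverse(1, 5)): [D, C, F, E, A, B, G]
After 13 (swap(3, 6)): [D, C, F, G, A, B, E]
After 14 (rotate_left(2, 6, k=2)): [D, C, A, B, E, F, G]
After 15 (rotate_left(4, 6, k=1)): [D, C, A, B, F, G, E]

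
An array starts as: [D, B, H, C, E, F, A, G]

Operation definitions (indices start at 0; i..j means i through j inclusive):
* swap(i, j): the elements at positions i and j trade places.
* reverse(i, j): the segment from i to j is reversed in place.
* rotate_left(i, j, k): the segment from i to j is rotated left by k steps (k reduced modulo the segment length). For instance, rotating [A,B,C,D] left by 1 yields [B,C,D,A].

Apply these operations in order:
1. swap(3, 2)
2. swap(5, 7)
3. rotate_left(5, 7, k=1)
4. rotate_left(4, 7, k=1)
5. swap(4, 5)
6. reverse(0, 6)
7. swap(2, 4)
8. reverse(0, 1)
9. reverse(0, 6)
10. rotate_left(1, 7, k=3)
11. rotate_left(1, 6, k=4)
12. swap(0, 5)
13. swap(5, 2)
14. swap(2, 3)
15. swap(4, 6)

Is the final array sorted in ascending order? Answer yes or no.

Answer: yes

Derivation:
After 1 (swap(3, 2)): [D, B, C, H, E, F, A, G]
After 2 (swap(5, 7)): [D, B, C, H, E, G, A, F]
After 3 (rotate_left(5, 7, k=1)): [D, B, C, H, E, A, F, G]
After 4 (rotate_left(4, 7, k=1)): [D, B, C, H, A, F, G, E]
After 5 (swap(4, 5)): [D, B, C, H, F, A, G, E]
After 6 (reverse(0, 6)): [G, A, F, H, C, B, D, E]
After 7 (swap(2, 4)): [G, A, C, H, F, B, D, E]
After 8 (reverse(0, 1)): [A, G, C, H, F, B, D, E]
After 9 (reverse(0, 6)): [D, B, F, H, C, G, A, E]
After 10 (rotate_left(1, 7, k=3)): [D, C, G, A, E, B, F, H]
After 11 (rotate_left(1, 6, k=4)): [D, B, F, C, G, A, E, H]
After 12 (swap(0, 5)): [A, B, F, C, G, D, E, H]
After 13 (swap(5, 2)): [A, B, D, C, G, F, E, H]
After 14 (swap(2, 3)): [A, B, C, D, G, F, E, H]
After 15 (swap(4, 6)): [A, B, C, D, E, F, G, H]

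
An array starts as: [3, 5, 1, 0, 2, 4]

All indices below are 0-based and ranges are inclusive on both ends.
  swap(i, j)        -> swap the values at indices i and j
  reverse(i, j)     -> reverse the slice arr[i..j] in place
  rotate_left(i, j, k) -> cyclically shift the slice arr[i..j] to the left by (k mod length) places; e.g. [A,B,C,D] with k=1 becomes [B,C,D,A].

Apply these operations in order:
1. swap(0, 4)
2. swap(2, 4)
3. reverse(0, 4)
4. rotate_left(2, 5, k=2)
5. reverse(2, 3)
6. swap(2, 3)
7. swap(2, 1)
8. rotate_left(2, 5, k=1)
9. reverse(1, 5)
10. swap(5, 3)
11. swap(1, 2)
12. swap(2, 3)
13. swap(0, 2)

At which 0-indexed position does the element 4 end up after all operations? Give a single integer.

Answer: 4

Derivation:
After 1 (swap(0, 4)): [2, 5, 1, 0, 3, 4]
After 2 (swap(2, 4)): [2, 5, 3, 0, 1, 4]
After 3 (reverse(0, 4)): [1, 0, 3, 5, 2, 4]
After 4 (rotate_left(2, 5, k=2)): [1, 0, 2, 4, 3, 5]
After 5 (reverse(2, 3)): [1, 0, 4, 2, 3, 5]
After 6 (swap(2, 3)): [1, 0, 2, 4, 3, 5]
After 7 (swap(2, 1)): [1, 2, 0, 4, 3, 5]
After 8 (rotate_left(2, 5, k=1)): [1, 2, 4, 3, 5, 0]
After 9 (reverse(1, 5)): [1, 0, 5, 3, 4, 2]
After 10 (swap(5, 3)): [1, 0, 5, 2, 4, 3]
After 11 (swap(1, 2)): [1, 5, 0, 2, 4, 3]
After 12 (swap(2, 3)): [1, 5, 2, 0, 4, 3]
After 13 (swap(0, 2)): [2, 5, 1, 0, 4, 3]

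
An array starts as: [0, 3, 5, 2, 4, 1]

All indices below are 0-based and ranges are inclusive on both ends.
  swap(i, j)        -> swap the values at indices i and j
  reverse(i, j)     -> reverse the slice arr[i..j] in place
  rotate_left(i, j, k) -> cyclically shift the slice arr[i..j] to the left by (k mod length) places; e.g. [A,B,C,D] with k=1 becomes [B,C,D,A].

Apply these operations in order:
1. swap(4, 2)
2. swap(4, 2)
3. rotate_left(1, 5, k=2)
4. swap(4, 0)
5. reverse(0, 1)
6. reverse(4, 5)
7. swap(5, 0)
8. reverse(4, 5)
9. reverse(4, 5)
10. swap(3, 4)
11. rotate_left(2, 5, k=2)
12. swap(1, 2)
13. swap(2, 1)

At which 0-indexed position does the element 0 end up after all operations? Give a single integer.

After 1 (swap(4, 2)): [0, 3, 4, 2, 5, 1]
After 2 (swap(4, 2)): [0, 3, 5, 2, 4, 1]
After 3 (rotate_left(1, 5, k=2)): [0, 2, 4, 1, 3, 5]
After 4 (swap(4, 0)): [3, 2, 4, 1, 0, 5]
After 5 (reverse(0, 1)): [2, 3, 4, 1, 0, 5]
After 6 (reverse(4, 5)): [2, 3, 4, 1, 5, 0]
After 7 (swap(5, 0)): [0, 3, 4, 1, 5, 2]
After 8 (reverse(4, 5)): [0, 3, 4, 1, 2, 5]
After 9 (reverse(4, 5)): [0, 3, 4, 1, 5, 2]
After 10 (swap(3, 4)): [0, 3, 4, 5, 1, 2]
After 11 (rotate_left(2, 5, k=2)): [0, 3, 1, 2, 4, 5]
After 12 (swap(1, 2)): [0, 1, 3, 2, 4, 5]
After 13 (swap(2, 1)): [0, 3, 1, 2, 4, 5]

Answer: 0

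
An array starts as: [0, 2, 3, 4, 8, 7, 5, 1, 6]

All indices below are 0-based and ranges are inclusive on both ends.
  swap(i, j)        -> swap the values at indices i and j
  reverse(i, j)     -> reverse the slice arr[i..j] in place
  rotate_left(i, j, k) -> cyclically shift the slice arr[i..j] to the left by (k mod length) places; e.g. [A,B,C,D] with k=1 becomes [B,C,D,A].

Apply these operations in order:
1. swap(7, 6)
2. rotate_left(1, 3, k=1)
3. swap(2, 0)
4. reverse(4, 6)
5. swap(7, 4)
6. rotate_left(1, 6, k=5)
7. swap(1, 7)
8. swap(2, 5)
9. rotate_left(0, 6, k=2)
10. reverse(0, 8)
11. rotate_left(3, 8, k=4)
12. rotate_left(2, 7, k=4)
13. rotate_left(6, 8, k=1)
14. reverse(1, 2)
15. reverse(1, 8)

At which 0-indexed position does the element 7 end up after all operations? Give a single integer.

After 1 (swap(7, 6)): [0, 2, 3, 4, 8, 7, 1, 5, 6]
After 2 (rotate_left(1, 3, k=1)): [0, 3, 4, 2, 8, 7, 1, 5, 6]
After 3 (swap(2, 0)): [4, 3, 0, 2, 8, 7, 1, 5, 6]
After 4 (reverse(4, 6)): [4, 3, 0, 2, 1, 7, 8, 5, 6]
After 5 (swap(7, 4)): [4, 3, 0, 2, 5, 7, 8, 1, 6]
After 6 (rotate_left(1, 6, k=5)): [4, 8, 3, 0, 2, 5, 7, 1, 6]
After 7 (swap(1, 7)): [4, 1, 3, 0, 2, 5, 7, 8, 6]
After 8 (swap(2, 5)): [4, 1, 5, 0, 2, 3, 7, 8, 6]
After 9 (rotate_left(0, 6, k=2)): [5, 0, 2, 3, 7, 4, 1, 8, 6]
After 10 (reverse(0, 8)): [6, 8, 1, 4, 7, 3, 2, 0, 5]
After 11 (rotate_left(3, 8, k=4)): [6, 8, 1, 0, 5, 4, 7, 3, 2]
After 12 (rotate_left(2, 7, k=4)): [6, 8, 7, 3, 1, 0, 5, 4, 2]
After 13 (rotate_left(6, 8, k=1)): [6, 8, 7, 3, 1, 0, 4, 2, 5]
After 14 (reverse(1, 2)): [6, 7, 8, 3, 1, 0, 4, 2, 5]
After 15 (reverse(1, 8)): [6, 5, 2, 4, 0, 1, 3, 8, 7]

Answer: 8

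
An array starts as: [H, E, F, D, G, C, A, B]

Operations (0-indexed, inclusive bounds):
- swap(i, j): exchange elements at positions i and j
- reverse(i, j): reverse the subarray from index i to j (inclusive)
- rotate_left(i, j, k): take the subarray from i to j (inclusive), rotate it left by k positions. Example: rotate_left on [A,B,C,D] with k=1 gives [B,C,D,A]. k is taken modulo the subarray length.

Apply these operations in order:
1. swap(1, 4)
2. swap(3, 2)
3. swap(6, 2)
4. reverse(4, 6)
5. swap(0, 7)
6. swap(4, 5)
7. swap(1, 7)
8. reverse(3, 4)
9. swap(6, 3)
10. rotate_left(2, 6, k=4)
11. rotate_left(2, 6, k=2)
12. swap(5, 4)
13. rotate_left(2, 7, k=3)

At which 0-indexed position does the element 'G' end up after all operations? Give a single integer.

Answer: 4

Derivation:
After 1 (swap(1, 4)): [H, G, F, D, E, C, A, B]
After 2 (swap(3, 2)): [H, G, D, F, E, C, A, B]
After 3 (swap(6, 2)): [H, G, A, F, E, C, D, B]
After 4 (reverse(4, 6)): [H, G, A, F, D, C, E, B]
After 5 (swap(0, 7)): [B, G, A, F, D, C, E, H]
After 6 (swap(4, 5)): [B, G, A, F, C, D, E, H]
After 7 (swap(1, 7)): [B, H, A, F, C, D, E, G]
After 8 (reverse(3, 4)): [B, H, A, C, F, D, E, G]
After 9 (swap(6, 3)): [B, H, A, E, F, D, C, G]
After 10 (rotate_left(2, 6, k=4)): [B, H, C, A, E, F, D, G]
After 11 (rotate_left(2, 6, k=2)): [B, H, E, F, D, C, A, G]
After 12 (swap(5, 4)): [B, H, E, F, C, D, A, G]
After 13 (rotate_left(2, 7, k=3)): [B, H, D, A, G, E, F, C]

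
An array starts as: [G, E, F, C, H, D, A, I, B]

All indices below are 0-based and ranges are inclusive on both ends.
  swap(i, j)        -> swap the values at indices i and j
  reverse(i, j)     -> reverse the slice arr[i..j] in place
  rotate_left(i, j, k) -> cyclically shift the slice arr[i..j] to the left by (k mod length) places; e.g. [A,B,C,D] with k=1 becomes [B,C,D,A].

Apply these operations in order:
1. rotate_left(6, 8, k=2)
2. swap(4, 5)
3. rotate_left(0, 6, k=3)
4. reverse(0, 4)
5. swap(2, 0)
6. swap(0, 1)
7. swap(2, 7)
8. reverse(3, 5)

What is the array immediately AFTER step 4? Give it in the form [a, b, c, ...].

After 1 (rotate_left(6, 8, k=2)): [G, E, F, C, H, D, B, A, I]
After 2 (swap(4, 5)): [G, E, F, C, D, H, B, A, I]
After 3 (rotate_left(0, 6, k=3)): [C, D, H, B, G, E, F, A, I]
After 4 (reverse(0, 4)): [G, B, H, D, C, E, F, A, I]

Answer: [G, B, H, D, C, E, F, A, I]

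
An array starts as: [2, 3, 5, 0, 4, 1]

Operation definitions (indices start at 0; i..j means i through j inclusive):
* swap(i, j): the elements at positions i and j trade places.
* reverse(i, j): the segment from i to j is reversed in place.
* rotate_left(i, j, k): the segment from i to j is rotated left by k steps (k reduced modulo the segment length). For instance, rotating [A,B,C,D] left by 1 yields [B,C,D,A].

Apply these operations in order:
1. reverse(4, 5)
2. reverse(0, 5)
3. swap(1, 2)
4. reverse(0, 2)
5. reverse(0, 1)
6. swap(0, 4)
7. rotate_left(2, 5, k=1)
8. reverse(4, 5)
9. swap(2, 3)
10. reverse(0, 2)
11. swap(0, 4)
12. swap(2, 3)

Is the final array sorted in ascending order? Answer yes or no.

After 1 (reverse(4, 5)): [2, 3, 5, 0, 1, 4]
After 2 (reverse(0, 5)): [4, 1, 0, 5, 3, 2]
After 3 (swap(1, 2)): [4, 0, 1, 5, 3, 2]
After 4 (reverse(0, 2)): [1, 0, 4, 5, 3, 2]
After 5 (reverse(0, 1)): [0, 1, 4, 5, 3, 2]
After 6 (swap(0, 4)): [3, 1, 4, 5, 0, 2]
After 7 (rotate_left(2, 5, k=1)): [3, 1, 5, 0, 2, 4]
After 8 (reverse(4, 5)): [3, 1, 5, 0, 4, 2]
After 9 (swap(2, 3)): [3, 1, 0, 5, 4, 2]
After 10 (reverse(0, 2)): [0, 1, 3, 5, 4, 2]
After 11 (swap(0, 4)): [4, 1, 3, 5, 0, 2]
After 12 (swap(2, 3)): [4, 1, 5, 3, 0, 2]

Answer: no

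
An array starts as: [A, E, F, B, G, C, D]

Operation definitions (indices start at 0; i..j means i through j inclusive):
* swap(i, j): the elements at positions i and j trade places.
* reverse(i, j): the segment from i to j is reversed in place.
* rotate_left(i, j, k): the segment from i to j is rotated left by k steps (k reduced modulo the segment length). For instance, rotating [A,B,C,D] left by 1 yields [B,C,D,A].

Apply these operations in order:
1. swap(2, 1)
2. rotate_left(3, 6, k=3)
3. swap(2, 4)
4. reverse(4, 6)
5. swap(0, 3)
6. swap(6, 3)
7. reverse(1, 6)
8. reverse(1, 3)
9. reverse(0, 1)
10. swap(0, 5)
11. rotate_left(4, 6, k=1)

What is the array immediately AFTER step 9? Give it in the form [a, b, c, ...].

After 1 (swap(2, 1)): [A, F, E, B, G, C, D]
After 2 (rotate_left(3, 6, k=3)): [A, F, E, D, B, G, C]
After 3 (swap(2, 4)): [A, F, B, D, E, G, C]
After 4 (reverse(4, 6)): [A, F, B, D, C, G, E]
After 5 (swap(0, 3)): [D, F, B, A, C, G, E]
After 6 (swap(6, 3)): [D, F, B, E, C, G, A]
After 7 (reverse(1, 6)): [D, A, G, C, E, B, F]
After 8 (reverse(1, 3)): [D, C, G, A, E, B, F]
After 9 (reverse(0, 1)): [C, D, G, A, E, B, F]

Answer: [C, D, G, A, E, B, F]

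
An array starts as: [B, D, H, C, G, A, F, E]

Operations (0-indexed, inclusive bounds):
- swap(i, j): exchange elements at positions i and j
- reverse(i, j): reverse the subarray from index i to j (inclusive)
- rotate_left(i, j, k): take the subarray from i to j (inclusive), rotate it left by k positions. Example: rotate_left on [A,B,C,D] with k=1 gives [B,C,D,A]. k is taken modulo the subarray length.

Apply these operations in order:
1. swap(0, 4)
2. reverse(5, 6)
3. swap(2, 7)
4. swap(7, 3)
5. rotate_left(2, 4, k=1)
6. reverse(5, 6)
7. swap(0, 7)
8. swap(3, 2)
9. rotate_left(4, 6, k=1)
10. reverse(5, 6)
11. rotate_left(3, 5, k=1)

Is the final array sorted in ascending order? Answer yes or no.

After 1 (swap(0, 4)): [G, D, H, C, B, A, F, E]
After 2 (reverse(5, 6)): [G, D, H, C, B, F, A, E]
After 3 (swap(2, 7)): [G, D, E, C, B, F, A, H]
After 4 (swap(7, 3)): [G, D, E, H, B, F, A, C]
After 5 (rotate_left(2, 4, k=1)): [G, D, H, B, E, F, A, C]
After 6 (reverse(5, 6)): [G, D, H, B, E, A, F, C]
After 7 (swap(0, 7)): [C, D, H, B, E, A, F, G]
After 8 (swap(3, 2)): [C, D, B, H, E, A, F, G]
After 9 (rotate_left(4, 6, k=1)): [C, D, B, H, A, F, E, G]
After 10 (reverse(5, 6)): [C, D, B, H, A, E, F, G]
After 11 (rotate_left(3, 5, k=1)): [C, D, B, A, E, H, F, G]

Answer: no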